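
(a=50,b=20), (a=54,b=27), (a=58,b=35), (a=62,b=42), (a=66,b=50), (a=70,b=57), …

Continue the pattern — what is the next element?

A — +4 each step: 50, 54, 58, 62, 66, 70 → 74.
B — alternating steps +7, +8, +7, +8, …: 20, 27, 35, 42, 50, 57 → 65.
Combining the parts gives (a=74,b=65).

(a=74,b=65)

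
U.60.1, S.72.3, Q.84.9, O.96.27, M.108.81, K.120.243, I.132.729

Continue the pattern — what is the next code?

Letter — letters move back 2 places in the alphabet: U, S, Q, O, M, K, I → G.
For the second component, +12 each step: 60, 72, 84, 96, 108, 120, 132 → 144.
Third component — ×3 each step: 1, 3, 9, 27, 81, 243, 729 → 2187.
Putting it together: G.144.2187.

G.144.2187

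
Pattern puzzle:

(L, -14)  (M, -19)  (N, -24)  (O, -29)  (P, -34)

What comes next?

For the letter, letters move forward 1 place in the alphabet: L, M, N, O, P → Q.
Second coordinate goes -14, -19, -24, -29, -34 → -39 (−5 each step).
Combining the parts gives (Q, -39).

(Q, -39)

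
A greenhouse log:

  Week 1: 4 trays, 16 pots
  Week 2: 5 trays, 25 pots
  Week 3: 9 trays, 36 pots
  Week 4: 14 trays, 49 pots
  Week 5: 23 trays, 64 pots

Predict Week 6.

37 trays, 81 pots

Trays: each term is the sum of the two before it; 4, 5, 9, 14, 23 → 37.
For the pots, perfect squares: 4², 5², 6², …: 16, 25, 36, 49, 64 → 81.
Combining the parts gives 37 trays, 81 pots.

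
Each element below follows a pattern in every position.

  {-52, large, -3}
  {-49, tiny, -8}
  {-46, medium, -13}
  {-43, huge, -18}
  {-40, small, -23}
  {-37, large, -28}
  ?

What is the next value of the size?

For the size, repeats large → tiny → medium → huge → small: large, tiny, medium, huge, small, large → tiny.

tiny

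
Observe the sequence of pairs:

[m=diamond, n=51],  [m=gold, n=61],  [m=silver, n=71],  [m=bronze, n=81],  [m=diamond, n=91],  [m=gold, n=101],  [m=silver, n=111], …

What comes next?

[m=bronze, n=121]

M: diamond, gold, silver, bronze, diamond, gold, silver → bronze (repeats diamond → gold → silver → bronze).
N goes 51, 61, 71, 81, 91, 101, 111 → 121 (+10 each step).
Combining the parts gives [m=bronze, n=121].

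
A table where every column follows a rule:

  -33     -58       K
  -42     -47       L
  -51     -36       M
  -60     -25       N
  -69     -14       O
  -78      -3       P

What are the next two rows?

-87  8  Q; -96  19  R

First component: −9 each step; -33, -42, -51, -60, -69, -78 → -87 → -96.
Second component — +11 each step: -58, -47, -36, -25, -14, -3 → 8 → 19.
Letter: letters move forward 1 place in the alphabet; K, L, M, N, O, P → Q → R.
So the next two rows are -87  8  Q and -96  19  R.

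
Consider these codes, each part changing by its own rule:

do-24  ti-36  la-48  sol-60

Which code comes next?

fa-72

Note: runs backward through the solfège scale do→ti, so do, ti, la, sol → fa.
Second component goes 24, 36, 48, 60 → 72 (+12 each step).
Combining the parts gives fa-72.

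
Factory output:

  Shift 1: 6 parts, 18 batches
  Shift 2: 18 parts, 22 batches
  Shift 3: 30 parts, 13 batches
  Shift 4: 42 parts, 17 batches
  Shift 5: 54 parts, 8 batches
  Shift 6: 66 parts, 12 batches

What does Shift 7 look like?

78 parts, 3 batches

Parts: +12 each step, so 6, 18, 30, 42, 54, 66 → 78.
Batches — alternating steps +4, −9, +4, −9, …: 18, 22, 13, 17, 8, 12 → 3.
So the next record is 78 parts, 3 batches.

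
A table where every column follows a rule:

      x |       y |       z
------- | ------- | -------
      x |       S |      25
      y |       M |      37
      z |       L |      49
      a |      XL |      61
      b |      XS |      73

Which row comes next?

c  S  85

For the column x, letters move forward 1 place in the alphabet, wrapping Z→A: x, y, z, a, b → c.
For the column y, runs through clothing sizes XS→XL: S, M, L, XL, XS → S.
Column z: +12 each step; 25, 37, 49, 61, 73 → 85.
So the next row is c  S  85.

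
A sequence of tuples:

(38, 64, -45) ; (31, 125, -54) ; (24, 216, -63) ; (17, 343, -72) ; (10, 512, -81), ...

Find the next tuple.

(3, 729, -90)

First entry: 38, 31, 24, 17, 10 → 3 (−7 each step).
For the second entry, perfect cubes: 4³, 5³, 6³, …: 64, 125, 216, 343, 512 → 729.
Third entry: −9 each step, so -45, -54, -63, -72, -81 → -90.
Combining the parts gives (3, 729, -90).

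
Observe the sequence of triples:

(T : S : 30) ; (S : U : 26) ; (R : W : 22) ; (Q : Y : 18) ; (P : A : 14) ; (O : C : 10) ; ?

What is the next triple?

(N : E : 6)

First letter: letters move back 1 place in the alphabet; T, S, R, Q, P, O → N.
Second letter: letters move forward 2 places in the alphabet, wrapping Z→A, so S, U, W, Y, A, C → E.
Third coordinate: 30, 26, 22, 18, 14, 10 → 6 (−4 each step).
Combining the parts gives (N : E : 6).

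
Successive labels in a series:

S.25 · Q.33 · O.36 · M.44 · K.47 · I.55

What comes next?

Letter goes S, Q, O, M, K, I → G (letters move back 2 places in the alphabet).
For the second component, alternating steps +8, +3, +8, +3, …: 25, 33, 36, 44, 47, 55 → 58.
Combining the parts gives G.58.

G.58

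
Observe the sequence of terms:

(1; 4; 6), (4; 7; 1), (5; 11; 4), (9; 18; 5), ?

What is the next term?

For the first slot, each term is the sum of the two before it: 1, 4, 5, 9 → 14.
Second slot: 4, 7, 11, 18 → 29 (each term is the sum of the two before it).
Third slot: 6, 1, 4, 5 → 9 (always the previous value of the first slot).
Putting it together: (14; 29; 9).

(14; 29; 9)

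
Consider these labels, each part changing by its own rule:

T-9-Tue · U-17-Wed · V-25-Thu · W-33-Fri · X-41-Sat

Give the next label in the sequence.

Letter: T, U, V, W, X → Y (letters move forward 1 place in the alphabet).
For the second component, +8 each step: 9, 17, 25, 33, 41 → 49.
For the day, runs through the weekdays Mon→Sun: Tue, Wed, Thu, Fri, Sat → Sun.
Combining the parts gives Y-49-Sun.

Y-49-Sun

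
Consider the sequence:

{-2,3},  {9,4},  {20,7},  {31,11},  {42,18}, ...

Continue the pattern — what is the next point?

{53,29}

First component goes -2, 9, 20, 31, 42 → 53 (+11 each step).
For the second component, each term is the sum of the two before it: 3, 4, 7, 11, 18 → 29.
So the next point is {53,29}.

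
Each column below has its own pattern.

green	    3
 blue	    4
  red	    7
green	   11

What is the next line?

blue  18

Colour — repeats green → blue → red: green, blue, red, green → blue.
Second component: each term is the sum of the two before it, so 3, 4, 7, 11 → 18.
Combining the parts gives blue  18.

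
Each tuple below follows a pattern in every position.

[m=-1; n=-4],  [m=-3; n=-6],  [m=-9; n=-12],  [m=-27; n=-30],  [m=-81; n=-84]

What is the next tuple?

[m=-243; n=-246]

M: ×3 each step; -1, -3, -9, -27, -81 → -243.
N: -4, -6, -12, -30, -84 → -246 (always 3 less than the m).
Putting it together: [m=-243; n=-246].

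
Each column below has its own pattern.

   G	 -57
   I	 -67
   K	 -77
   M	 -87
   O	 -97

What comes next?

Q  -107

Letter — letters move forward 2 places in the alphabet: G, I, K, M, O → Q.
Second component: −10 each step; -57, -67, -77, -87, -97 → -107.
Combining the parts gives Q  -107.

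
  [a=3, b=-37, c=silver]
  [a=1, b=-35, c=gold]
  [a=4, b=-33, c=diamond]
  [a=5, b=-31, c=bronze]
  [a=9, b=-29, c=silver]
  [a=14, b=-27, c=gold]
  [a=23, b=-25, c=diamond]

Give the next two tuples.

[a=37, b=-23, c=bronze], [a=60, b=-21, c=silver]

A — each term is the sum of the two before it: 3, 1, 4, 5, 9, 14, 23 → 37 → 60.
For the b, +2 each step: -37, -35, -33, -31, -29, -27, -25 → -23 → -21.
C: silver, gold, diamond, bronze, silver, gold, diamond → bronze → silver (repeats silver → gold → diamond → bronze).
Putting the parts together: [a=37, b=-23, c=bronze] and then [a=60, b=-21, c=silver].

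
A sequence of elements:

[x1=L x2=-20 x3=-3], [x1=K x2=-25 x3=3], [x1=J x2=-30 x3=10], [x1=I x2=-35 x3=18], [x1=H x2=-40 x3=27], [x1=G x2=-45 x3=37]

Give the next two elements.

[x1=F x2=-50 x3=48], [x1=E x2=-55 x3=60]

X1 — letters move back 1 place in the alphabet: L, K, J, I, H, G → F → E.
X2: −5 each step, so -20, -25, -30, -35, -40, -45 → -50 → -55.
X3: -3, 3, 10, 18, 27, 37 → 48 → 60 (differences are 6, 7, 8, … (increasing by 1 each time)).
Putting the parts together: [x1=F x2=-50 x3=48] and then [x1=E x2=-55 x3=60].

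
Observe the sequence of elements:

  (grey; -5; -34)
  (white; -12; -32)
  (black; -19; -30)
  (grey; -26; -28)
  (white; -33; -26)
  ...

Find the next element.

(black; -40; -24)

Shade — repeats grey → white → black: grey, white, black, grey, white → black.
Second entry: −7 each step, so -5, -12, -19, -26, -33 → -40.
Third entry: +2 each step, so -34, -32, -30, -28, -26 → -24.
Combining the parts gives (black; -40; -24).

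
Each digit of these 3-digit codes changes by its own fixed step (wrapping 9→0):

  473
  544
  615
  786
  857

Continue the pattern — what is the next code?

928

First digit: +1 each step, mod 10, so 4, 5, 6, 7, 8 → 9.
Second digit goes 7, 4, 1, 8, 5 → 2 (−3 each step, mod 10).
Third digit: 3, 4, 5, 6, 7 → 8 (+1 each step, mod 10).
So the next code is 928.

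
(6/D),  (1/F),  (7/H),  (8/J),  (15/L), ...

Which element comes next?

First slot: each term is the sum of the two before it, so 6, 1, 7, 8, 15 → 23.
Letter: D, F, H, J, L → N (letters move forward 2 places in the alphabet).
Combining the parts gives (23/N).

(23/N)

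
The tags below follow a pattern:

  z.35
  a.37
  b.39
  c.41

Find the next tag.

Letter: z, a, b, c → d (letters move forward 1 place in the alphabet, wrapping Z→A).
Second component: +2 each step; 35, 37, 39, 41 → 43.
So the next tag is d.43.

d.43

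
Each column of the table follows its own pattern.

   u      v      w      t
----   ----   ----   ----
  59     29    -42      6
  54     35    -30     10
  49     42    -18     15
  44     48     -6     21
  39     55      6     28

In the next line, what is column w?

Column w — +12 each step: -42, -30, -18, -6, 6 → 18.

18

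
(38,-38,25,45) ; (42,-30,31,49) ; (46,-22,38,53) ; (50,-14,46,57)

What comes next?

First coordinate — +4 each step: 38, 42, 46, 50 → 54.
Second coordinate — +8 each step: -38, -30, -22, -14 → -6.
Third coordinate: differences are 6, 7, 8, … (increasing by 1 each time); 25, 31, 38, 46 → 55.
Fourth coordinate goes 45, 49, 53, 57 → 61 (always 7 more than the first coordinate).
Putting it together: (54,-6,55,61).

(54,-6,55,61)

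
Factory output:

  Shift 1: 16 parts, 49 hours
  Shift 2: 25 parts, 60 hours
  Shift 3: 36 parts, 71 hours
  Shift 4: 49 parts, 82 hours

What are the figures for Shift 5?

64 parts, 93 hours

Parts — perfect squares: 4², 5², 6², …: 16, 25, 36, 49 → 64.
Hours goes 49, 60, 71, 82 → 93 (+11 each step).
Putting it together: 64 parts, 93 hours.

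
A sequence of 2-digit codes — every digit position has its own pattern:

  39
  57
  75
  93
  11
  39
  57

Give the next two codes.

75, 93

First digit goes 3, 5, 7, 9, 1, 3, 5 → 7 → 9 (+2 each step, mod 10).
Second digit — −2 each step, mod 10: 9, 7, 5, 3, 1, 9, 7 → 5 → 3.
So the next two codes are 75 and 93.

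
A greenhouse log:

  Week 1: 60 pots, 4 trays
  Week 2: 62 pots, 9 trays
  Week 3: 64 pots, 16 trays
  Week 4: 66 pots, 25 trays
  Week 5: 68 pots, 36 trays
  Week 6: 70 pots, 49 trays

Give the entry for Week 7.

For the pots, +2 each step: 60, 62, 64, 66, 68, 70 → 72.
Trays: 4, 9, 16, 25, 36, 49 → 64 (perfect squares: 2², 3², 4², …).
So the next row is 72 pots, 64 trays.

72 pots, 64 trays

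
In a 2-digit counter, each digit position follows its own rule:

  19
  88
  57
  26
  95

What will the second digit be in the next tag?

4

First digit: −3 each step, mod 10; 1, 8, 5, 2, 9 → 6.
For the second digit, −1 each step, mod 10: 9, 8, 7, 6, 5 → 4.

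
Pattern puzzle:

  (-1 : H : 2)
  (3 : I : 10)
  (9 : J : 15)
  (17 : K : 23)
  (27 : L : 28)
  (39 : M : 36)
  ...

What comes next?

First value: -1, 3, 9, 17, 27, 39 → 53 (differences are 4, 6, 8, … (increasing by 2 each time)).
Letter: H, I, J, K, L, M → N (letters move forward 1 place in the alphabet).
Third value — alternating steps +8, +5, +8, +5, …: 2, 10, 15, 23, 28, 36 → 41.
Putting it together: (53 : N : 41).

(53 : N : 41)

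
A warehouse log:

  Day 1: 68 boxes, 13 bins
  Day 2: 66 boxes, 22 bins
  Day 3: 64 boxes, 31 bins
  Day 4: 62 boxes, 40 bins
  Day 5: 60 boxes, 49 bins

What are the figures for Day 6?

58 boxes, 58 bins

Boxes: 68, 66, 64, 62, 60 → 58 (−2 each step).
Bins: +9 each step, so 13, 22, 31, 40, 49 → 58.
Putting it together: 58 boxes, 58 bins.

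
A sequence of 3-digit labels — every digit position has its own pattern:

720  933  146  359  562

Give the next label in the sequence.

First digit: +2 each step, mod 10, so 7, 9, 1, 3, 5 → 7.
Second digit: +1 each step, mod 10; 2, 3, 4, 5, 6 → 7.
For the third digit, +3 each step, mod 10: 0, 3, 6, 9, 2 → 5.
Combining the parts gives 775.

775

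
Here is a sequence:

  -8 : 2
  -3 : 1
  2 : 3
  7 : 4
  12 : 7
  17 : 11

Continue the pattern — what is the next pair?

For the first part, +5 each step: -8, -3, 2, 7, 12, 17 → 22.
Second part goes 2, 1, 3, 4, 7, 11 → 18 (each term is the sum of the two before it).
Combining the parts gives 22 : 18.

22 : 18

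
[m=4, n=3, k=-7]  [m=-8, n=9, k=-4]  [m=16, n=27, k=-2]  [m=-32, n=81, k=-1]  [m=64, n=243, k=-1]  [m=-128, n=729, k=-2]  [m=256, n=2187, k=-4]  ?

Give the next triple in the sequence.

[m=-512, n=6561, k=-7]

M — ×(-2) each step: 4, -8, 16, -32, 64, -128, 256 → -512.
N: ×3 each step; 3, 9, 27, 81, 243, 729, 2187 → 6561.
K: -7, -4, -2, -1, -1, -2, -4 → -7 (differences are 3, 2, 1, … (decreasing by 1 each time)).
So the next triple is [m=-512, n=6561, k=-7].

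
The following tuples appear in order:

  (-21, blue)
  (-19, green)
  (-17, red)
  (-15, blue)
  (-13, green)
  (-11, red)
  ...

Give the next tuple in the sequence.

(-9, blue)

First entry goes -21, -19, -17, -15, -13, -11 → -9 (+2 each step).
Colour: repeats blue → green → red; blue, green, red, blue, green, red → blue.
Putting it together: (-9, blue).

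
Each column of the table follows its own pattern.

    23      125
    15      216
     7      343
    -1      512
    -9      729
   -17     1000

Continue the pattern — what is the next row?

-25  1331

For the first component, −8 each step: 23, 15, 7, -1, -9, -17 → -25.
Second component: perfect cubes: 5³, 6³, 7³, …, so 125, 216, 343, 512, 729, 1000 → 1331.
Putting it together: -25  1331.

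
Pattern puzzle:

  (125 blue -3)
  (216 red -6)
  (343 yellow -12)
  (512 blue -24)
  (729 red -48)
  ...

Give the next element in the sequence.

(1000 yellow -96)

First value — perfect cubes: 5³, 6³, 7³, …: 125, 216, 343, 512, 729 → 1000.
Colour — repeats blue → red → yellow: blue, red, yellow, blue, red → yellow.
For the third value, ×2 each step: -3, -6, -12, -24, -48 → -96.
Combining the parts gives (1000 yellow -96).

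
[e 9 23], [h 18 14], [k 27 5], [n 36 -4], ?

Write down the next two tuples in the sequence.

Letter: e, h, k, n → q → t (letters move forward 3 places in the alphabet).
Second coordinate: +9 each step, so 9, 18, 27, 36 → 45 → 54.
Third coordinate: together with the second coordinate always sums to 32; 23, 14, 5, -4 → -13 → -22.
Putting the parts together: [q 45 -13] and then [t 54 -22].

[q 45 -13], [t 54 -22]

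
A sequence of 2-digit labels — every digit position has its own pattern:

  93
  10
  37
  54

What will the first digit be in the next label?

For the first digit, +2 each step, mod 10: 9, 1, 3, 5 → 7.
Second digit: −3 each step, mod 10; 3, 0, 7, 4 → 1.

7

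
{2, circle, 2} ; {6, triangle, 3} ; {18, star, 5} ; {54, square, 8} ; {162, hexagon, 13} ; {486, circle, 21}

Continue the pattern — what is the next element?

First coordinate: ×3 each step; 2, 6, 18, 54, 162, 486 → 1458.
Shape: repeats circle → triangle → star → square → hexagon, so circle, triangle, star, square, hexagon, circle → triangle.
Third coordinate: each term is the sum of the two before it; 2, 3, 5, 8, 13, 21 → 34.
Putting it together: {1458, triangle, 34}.

{1458, triangle, 34}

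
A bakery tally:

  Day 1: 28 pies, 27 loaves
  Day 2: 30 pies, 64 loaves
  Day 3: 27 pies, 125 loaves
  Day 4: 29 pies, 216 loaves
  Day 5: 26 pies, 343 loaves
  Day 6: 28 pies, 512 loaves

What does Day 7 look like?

Pies: alternating steps +2, −3, +2, −3, …; 28, 30, 27, 29, 26, 28 → 25.
Loaves: 27, 64, 125, 216, 343, 512 → 729 (perfect cubes: 3³, 4³, 5³, …).
So the next line is 25 pies, 729 loaves.

25 pies, 729 loaves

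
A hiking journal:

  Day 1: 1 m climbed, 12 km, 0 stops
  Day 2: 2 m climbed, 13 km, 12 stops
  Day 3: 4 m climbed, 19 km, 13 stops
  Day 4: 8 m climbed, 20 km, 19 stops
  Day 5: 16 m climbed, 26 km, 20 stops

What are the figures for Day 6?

M climbed: ×2 each step; 1, 2, 4, 8, 16 → 32.
Km: alternating steps +1, +6, +1, +6, …, so 12, 13, 19, 20, 26 → 27.
Stops — always the previous value of the km: 0, 12, 13, 19, 20 → 26.
Putting it together: 32 m climbed, 27 km, 26 stops.

32 m climbed, 27 km, 26 stops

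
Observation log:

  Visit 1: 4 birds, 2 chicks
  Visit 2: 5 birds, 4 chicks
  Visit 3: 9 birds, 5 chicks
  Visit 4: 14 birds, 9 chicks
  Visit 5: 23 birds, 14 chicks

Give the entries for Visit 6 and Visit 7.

Birds: each term is the sum of the two before it; 4, 5, 9, 14, 23 → 37 → 60.
Chicks goes 2, 4, 5, 9, 14 → 23 → 37 (always the previous value of the birds).
So the next two records are 37 birds, 23 chicks and 60 birds, 37 chicks.

37 birds, 23 chicks; 60 birds, 37 chicks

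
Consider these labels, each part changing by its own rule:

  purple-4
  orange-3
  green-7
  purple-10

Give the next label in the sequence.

orange-17

Colour — repeats purple → orange → green: purple, orange, green, purple → orange.
Second component: each term is the sum of the two before it, so 4, 3, 7, 10 → 17.
Combining the parts gives orange-17.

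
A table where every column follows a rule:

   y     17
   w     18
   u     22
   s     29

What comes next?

q  39

Letter — letters move back 2 places in the alphabet: y, w, u, s → q.
For the second component, differences are 1, 4, 7, … (increasing by 3 each time): 17, 18, 22, 29 → 39.
So the next line is q  39.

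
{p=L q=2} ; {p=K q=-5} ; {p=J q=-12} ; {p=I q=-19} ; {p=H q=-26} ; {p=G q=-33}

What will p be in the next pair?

For the p, letters move back 1 place in the alphabet: L, K, J, I, H, G → F.
Q: −7 each step; 2, -5, -12, -19, -26, -33 → -40.

F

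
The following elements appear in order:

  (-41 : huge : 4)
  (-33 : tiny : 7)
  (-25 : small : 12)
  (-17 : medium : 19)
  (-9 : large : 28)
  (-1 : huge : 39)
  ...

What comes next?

(7 : tiny : 52)

First value: +8 each step; -41, -33, -25, -17, -9, -1 → 7.
Size — repeats huge → tiny → small → medium → large: huge, tiny, small, medium, large, huge → tiny.
Third value goes 4, 7, 12, 19, 28, 39 → 52 (differences are 3, 5, 7, … (increasing by 2 each time)).
So the next element is (7 : tiny : 52).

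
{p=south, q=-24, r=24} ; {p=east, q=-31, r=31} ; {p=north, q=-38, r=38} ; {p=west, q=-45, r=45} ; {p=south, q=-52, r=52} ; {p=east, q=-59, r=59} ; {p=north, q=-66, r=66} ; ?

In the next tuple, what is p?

P: south, east, north, west, south, east, north → west (repeats south → east → north → west).

west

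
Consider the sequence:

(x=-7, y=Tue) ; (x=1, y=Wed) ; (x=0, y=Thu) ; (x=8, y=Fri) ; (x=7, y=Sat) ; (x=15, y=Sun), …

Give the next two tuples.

X — alternating steps +8, −1, +8, −1, …: -7, 1, 0, 8, 7, 15 → 14 → 22.
Y: runs through the weekdays Mon→Sun; Tue, Wed, Thu, Fri, Sat, Sun → Mon → Tue.
Putting the parts together: (x=14, y=Mon) and then (x=22, y=Tue).

(x=14, y=Mon), (x=22, y=Tue)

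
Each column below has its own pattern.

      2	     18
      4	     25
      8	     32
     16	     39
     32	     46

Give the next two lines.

64  53; 128  60

First component: ×2 each step, so 2, 4, 8, 16, 32 → 64 → 128.
Second component: +7 each step; 18, 25, 32, 39, 46 → 53 → 60.
So the next two lines are 64  53 and 128  60.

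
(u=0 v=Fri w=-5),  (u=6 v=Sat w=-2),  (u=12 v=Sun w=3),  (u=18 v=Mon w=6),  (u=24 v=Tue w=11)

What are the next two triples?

(u=30 v=Wed w=14), (u=36 v=Thu w=19)

U goes 0, 6, 12, 18, 24 → 30 → 36 (+6 each step).
V goes Fri, Sat, Sun, Mon, Tue → Wed → Thu (runs through the weekdays Mon→Sun).
W goes -5, -2, 3, 6, 11 → 14 → 19 (alternating steps +3, +5, +3, +5, …).
So the next two triples are (u=30 v=Wed w=14) and (u=36 v=Thu w=19).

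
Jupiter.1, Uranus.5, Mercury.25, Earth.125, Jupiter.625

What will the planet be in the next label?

Planet: repeats Jupiter → Uranus → Mercury → Earth, so Jupiter, Uranus, Mercury, Earth, Jupiter → Uranus.
Second component goes 1, 5, 25, 125, 625 → 3125 (×5 each step).

Uranus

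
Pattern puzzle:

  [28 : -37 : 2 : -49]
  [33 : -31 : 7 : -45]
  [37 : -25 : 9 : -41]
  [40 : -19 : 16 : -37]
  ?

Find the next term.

First value: 28, 33, 37, 40 → 42 (differences are 5, 4, 3, … (decreasing by 1 each time)).
Second value: +6 each step, so -37, -31, -25, -19 → -13.
Third value: 2, 7, 9, 16 → 25 (each term is the sum of the two before it).
Fourth value: +4 each step; -49, -45, -41, -37 → -33.
So the next term is [42 : -13 : 25 : -33].

[42 : -13 : 25 : -33]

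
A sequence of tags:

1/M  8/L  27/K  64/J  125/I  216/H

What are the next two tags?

For the first component, perfect cubes: 1³, 2³, 3³, …: 1, 8, 27, 64, 125, 216 → 343 → 512.
Letter: letters move back 1 place in the alphabet; M, L, K, J, I, H → G → F.
Putting the parts together: 343/G and then 512/F.

343/G, 512/F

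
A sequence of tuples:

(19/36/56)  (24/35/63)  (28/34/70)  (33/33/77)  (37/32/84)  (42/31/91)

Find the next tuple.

(46/30/98)

First entry: 19, 24, 28, 33, 37, 42 → 46 (alternating steps +5, +4, +5, +4, …).
Second entry: −1 each step; 36, 35, 34, 33, 32, 31 → 30.
For the third entry, +7 each step: 56, 63, 70, 77, 84, 91 → 98.
So the next tuple is (46/30/98).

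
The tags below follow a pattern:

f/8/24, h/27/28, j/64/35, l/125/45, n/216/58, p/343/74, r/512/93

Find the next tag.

Letter — letters move forward 2 places in the alphabet: f, h, j, l, n, p, r → t.
Second component goes 8, 27, 64, 125, 216, 343, 512 → 729 (perfect cubes: 2³, 3³, 4³, …).
Third component: 24, 28, 35, 45, 58, 74, 93 → 115 (differences are 4, 7, 10, … (increasing by 3 each time)).
Putting it together: t/729/115.

t/729/115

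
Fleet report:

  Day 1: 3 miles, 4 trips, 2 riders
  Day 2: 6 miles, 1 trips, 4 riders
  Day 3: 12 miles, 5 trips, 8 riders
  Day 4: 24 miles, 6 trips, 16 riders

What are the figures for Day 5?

48 miles, 11 trips, 32 riders

Miles — ×2 each step: 3, 6, 12, 24 → 48.
Trips: each term is the sum of the two before it; 4, 1, 5, 6 → 11.
For the riders, ×2 each step: 2, 4, 8, 16 → 32.
Putting it together: 48 miles, 11 trips, 32 riders.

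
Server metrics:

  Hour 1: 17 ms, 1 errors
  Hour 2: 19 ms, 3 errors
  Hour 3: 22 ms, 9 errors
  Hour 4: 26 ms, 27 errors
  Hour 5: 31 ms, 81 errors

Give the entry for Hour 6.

Ms — differences are 2, 3, 4, … (increasing by 1 each time): 17, 19, 22, 26, 31 → 37.
Errors — ×3 each step: 1, 3, 9, 27, 81 → 243.
Combining the parts gives 37 ms, 243 errors.

37 ms, 243 errors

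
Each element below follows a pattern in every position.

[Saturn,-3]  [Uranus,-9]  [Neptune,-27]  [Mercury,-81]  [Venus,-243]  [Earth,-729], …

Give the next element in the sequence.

Planet goes Saturn, Uranus, Neptune, Mercury, Venus, Earth → Mars (runs through the planets Mercury→Neptune).
Second coordinate: ×3 each step, so -3, -9, -27, -81, -243, -729 → -2187.
Combining the parts gives [Mars,-2187].

[Mars,-2187]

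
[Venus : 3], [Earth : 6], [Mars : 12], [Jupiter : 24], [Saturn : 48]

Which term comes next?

Planet: runs through the planets Mercury→Neptune, so Venus, Earth, Mars, Jupiter, Saturn → Uranus.
Second value: 3, 6, 12, 24, 48 → 96 (×2 each step).
Combining the parts gives [Uranus : 96].

[Uranus : 96]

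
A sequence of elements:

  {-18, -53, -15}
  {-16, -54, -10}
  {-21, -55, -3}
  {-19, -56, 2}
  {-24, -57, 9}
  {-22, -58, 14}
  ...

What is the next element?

First coordinate — alternating steps +2, −5, +2, −5, …: -18, -16, -21, -19, -24, -22 → -27.
Second coordinate: -53, -54, -55, -56, -57, -58 → -59 (−1 each step).
Third coordinate: alternating steps +5, +7, +5, +7, …, so -15, -10, -3, 2, 9, 14 → 21.
Combining the parts gives {-27, -59, 21}.

{-27, -59, 21}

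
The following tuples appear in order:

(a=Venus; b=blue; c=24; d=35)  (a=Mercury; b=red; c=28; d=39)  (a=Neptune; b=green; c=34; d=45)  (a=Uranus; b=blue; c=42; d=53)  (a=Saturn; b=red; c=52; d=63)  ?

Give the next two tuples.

(a=Jupiter; b=green; c=64; d=75), (a=Mars; b=blue; c=78; d=89)

For the a, runs backward through the planets Mercury→Neptune: Venus, Mercury, Neptune, Uranus, Saturn → Jupiter → Mars.
B — repeats blue → red → green: blue, red, green, blue, red → green → blue.
C: differences are 4, 6, 8, … (increasing by 2 each time); 24, 28, 34, 42, 52 → 64 → 78.
D: always 11 more than the c; 35, 39, 45, 53, 63 → 75 → 89.
Putting the parts together: (a=Jupiter; b=green; c=64; d=75) and then (a=Mars; b=blue; c=78; d=89).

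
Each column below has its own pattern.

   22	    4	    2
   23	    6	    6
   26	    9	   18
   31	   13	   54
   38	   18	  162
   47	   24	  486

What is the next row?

58  31  1458

First component: 22, 23, 26, 31, 38, 47 → 58 (differences are 1, 3, 5, … (increasing by 2 each time)).
Second component — differences are 2, 3, 4, … (increasing by 1 each time): 4, 6, 9, 13, 18, 24 → 31.
For the third component, ×3 each step: 2, 6, 18, 54, 162, 486 → 1458.
So the next row is 58  31  1458.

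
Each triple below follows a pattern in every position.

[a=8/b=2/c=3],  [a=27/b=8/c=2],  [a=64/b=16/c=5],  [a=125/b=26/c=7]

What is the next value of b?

38

For the b, differences are 6, 8, 10, … (increasing by 2 each time): 2, 8, 16, 26 → 38.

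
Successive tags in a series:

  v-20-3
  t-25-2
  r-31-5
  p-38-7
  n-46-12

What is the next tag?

Letter goes v, t, r, p, n → l (letters move back 2 places in the alphabet).
Second component: differences are 5, 6, 7, … (increasing by 1 each time); 20, 25, 31, 38, 46 → 55.
Third component — each term is the sum of the two before it: 3, 2, 5, 7, 12 → 19.
So the next tag is l-55-19.

l-55-19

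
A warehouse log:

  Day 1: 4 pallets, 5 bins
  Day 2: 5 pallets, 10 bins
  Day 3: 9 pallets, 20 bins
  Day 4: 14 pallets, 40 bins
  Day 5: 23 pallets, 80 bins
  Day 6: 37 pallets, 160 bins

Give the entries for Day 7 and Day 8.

60 pallets, 320 bins; 97 pallets, 640 bins

Pallets goes 4, 5, 9, 14, 23, 37 → 60 → 97 (each term is the sum of the two before it).
Bins goes 5, 10, 20, 40, 80, 160 → 320 → 640 (×2 each step).
Putting the parts together: 60 pallets, 320 bins and then 97 pallets, 640 bins.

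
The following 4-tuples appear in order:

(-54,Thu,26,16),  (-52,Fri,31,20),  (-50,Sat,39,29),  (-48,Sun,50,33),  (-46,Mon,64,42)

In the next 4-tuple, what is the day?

First component goes -54, -52, -50, -48, -46 → -44 (+2 each step).
Day goes Thu, Fri, Sat, Sun, Mon → Tue (runs through the weekdays Mon→Sun).
Third component: differences are 5, 8, 11, … (increasing by 3 each time); 26, 31, 39, 50, 64 → 81.
For the fourth component, alternating steps +4, +9, +4, +9, …: 16, 20, 29, 33, 42 → 46.

Tue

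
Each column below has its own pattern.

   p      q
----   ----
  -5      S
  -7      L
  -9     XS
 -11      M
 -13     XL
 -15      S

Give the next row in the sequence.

Column p: −2 each step, so -5, -7, -9, -11, -13, -15 → -17.
For the column q, repeats S → L → XS → M → XL: S, L, XS, M, XL, S → L.
So the next row is -17  L.

-17  L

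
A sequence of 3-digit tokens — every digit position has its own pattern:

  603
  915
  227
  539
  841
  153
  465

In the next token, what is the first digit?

7

First digit: +3 each step, mod 10, so 6, 9, 2, 5, 8, 1, 4 → 7.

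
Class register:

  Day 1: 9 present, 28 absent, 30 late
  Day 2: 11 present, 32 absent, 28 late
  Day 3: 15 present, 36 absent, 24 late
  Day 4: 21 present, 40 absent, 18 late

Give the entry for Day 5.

Present: 9, 11, 15, 21 → 29 (differences are 2, 4, 6, … (increasing by 2 each time)).
For the absent, +4 each step: 28, 32, 36, 40 → 44.
For the late, together with the present always sums to 39: 30, 28, 24, 18 → 10.
So the next record is 29 present, 44 absent, 10 late.

29 present, 44 absent, 10 late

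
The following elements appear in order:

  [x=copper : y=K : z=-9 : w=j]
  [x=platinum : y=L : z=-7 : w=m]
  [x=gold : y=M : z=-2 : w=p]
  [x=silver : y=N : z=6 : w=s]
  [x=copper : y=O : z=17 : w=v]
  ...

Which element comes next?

[x=platinum : y=P : z=31 : w=y]

X: copper, platinum, gold, silver, copper → platinum (repeats copper → platinum → gold → silver).
Y: letters move forward 1 place in the alphabet; K, L, M, N, O → P.
Z: differences are 2, 5, 8, … (increasing by 3 each time); -9, -7, -2, 6, 17 → 31.
W goes j, m, p, s, v → y (letters move forward 3 places in the alphabet).
Combining the parts gives [x=platinum : y=P : z=31 : w=y].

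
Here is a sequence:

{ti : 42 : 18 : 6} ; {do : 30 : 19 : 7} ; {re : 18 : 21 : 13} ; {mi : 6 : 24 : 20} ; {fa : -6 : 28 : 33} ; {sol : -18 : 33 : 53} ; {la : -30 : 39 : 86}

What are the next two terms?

Note — runs through the solfège scale do→ti: ti, do, re, mi, fa, sol, la → ti → do.
Second entry — −12 each step: 42, 30, 18, 6, -6, -18, -30 → -42 → -54.
Third entry: 18, 19, 21, 24, 28, 33, 39 → 46 → 54 (differences are 1, 2, 3, … (increasing by 1 each time)).
Fourth entry goes 6, 7, 13, 20, 33, 53, 86 → 139 → 225 (each term is the sum of the two before it).
Putting the parts together: {ti : -42 : 46 : 139} and then {do : -54 : 54 : 225}.

{ti : -42 : 46 : 139}, {do : -54 : 54 : 225}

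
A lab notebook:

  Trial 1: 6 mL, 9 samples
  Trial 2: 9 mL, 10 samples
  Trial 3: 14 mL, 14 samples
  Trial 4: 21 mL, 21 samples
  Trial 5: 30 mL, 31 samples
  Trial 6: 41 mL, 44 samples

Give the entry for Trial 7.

For the mL, differences are 3, 5, 7, … (increasing by 2 each time): 6, 9, 14, 21, 30, 41 → 54.
Samples — differences are 1, 4, 7, … (increasing by 3 each time): 9, 10, 14, 21, 31, 44 → 60.
So the next record is 54 mL, 60 samples.

54 mL, 60 samples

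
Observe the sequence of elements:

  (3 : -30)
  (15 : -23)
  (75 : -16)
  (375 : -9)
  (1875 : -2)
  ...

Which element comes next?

First coordinate: 3, 15, 75, 375, 1875 → 9375 (×5 each step).
Second coordinate: +7 each step; -30, -23, -16, -9, -2 → 5.
So the next element is (9375 : 5).

(9375 : 5)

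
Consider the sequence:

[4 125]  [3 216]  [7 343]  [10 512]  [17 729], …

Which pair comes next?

[27 1000]

For the first coordinate, each term is the sum of the two before it: 4, 3, 7, 10, 17 → 27.
Second coordinate goes 125, 216, 343, 512, 729 → 1000 (perfect cubes: 5³, 6³, 7³, …).
Combining the parts gives [27 1000].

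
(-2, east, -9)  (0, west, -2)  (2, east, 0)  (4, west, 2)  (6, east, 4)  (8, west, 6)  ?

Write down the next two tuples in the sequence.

(10, east, 8), (12, west, 10)

First coordinate goes -2, 0, 2, 4, 6, 8 → 10 → 12 (+2 each step).
Direction: east, west, east, west, east, west → east → west (alternates east ↔ west).
Third coordinate: always the previous value of the first coordinate, so -9, -2, 0, 2, 4, 6 → 8 → 10.
Putting the parts together: (10, east, 8) and then (12, west, 10).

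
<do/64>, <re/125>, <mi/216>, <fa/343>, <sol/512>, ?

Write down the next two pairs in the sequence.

Note: runs through the solfège scale do→ti; do, re, mi, fa, sol → la → ti.
Second part: 64, 125, 216, 343, 512 → 729 → 1000 (perfect cubes: 4³, 5³, 6³, …).
Putting the parts together: <la/729> and then <ti/1000>.

<la/729>, <ti/1000>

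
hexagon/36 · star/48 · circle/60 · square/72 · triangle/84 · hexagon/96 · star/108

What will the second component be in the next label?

120

Second component: 36, 48, 60, 72, 84, 96, 108 → 120 (+12 each step).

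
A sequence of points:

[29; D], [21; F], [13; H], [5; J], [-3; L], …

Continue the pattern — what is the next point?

[-11; N]

First coordinate: −8 each step, so 29, 21, 13, 5, -3 → -11.
Letter: letters move forward 2 places in the alphabet; D, F, H, J, L → N.
Putting it together: [-11; N].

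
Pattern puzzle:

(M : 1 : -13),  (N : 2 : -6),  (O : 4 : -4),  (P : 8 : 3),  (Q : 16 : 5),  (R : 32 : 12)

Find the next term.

(S : 64 : 14)

For the letter, letters move forward 1 place in the alphabet: M, N, O, P, Q, R → S.
Second slot: 1, 2, 4, 8, 16, 32 → 64 (×2 each step).
Third slot: alternating steps +7, +2, +7, +2, …; -13, -6, -4, 3, 5, 12 → 14.
Combining the parts gives (S : 64 : 14).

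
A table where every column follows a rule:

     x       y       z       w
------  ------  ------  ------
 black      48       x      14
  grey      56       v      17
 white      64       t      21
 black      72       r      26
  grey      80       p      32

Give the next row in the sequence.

Column x goes black, grey, white, black, grey → white (repeats black → grey → white).
For the column y, +8 each step: 48, 56, 64, 72, 80 → 88.
Column z — letters move back 2 places in the alphabet: x, v, t, r, p → n.
Column w: differences are 3, 4, 5, … (increasing by 1 each time), so 14, 17, 21, 26, 32 → 39.
Combining the parts gives white  88  n  39.

white  88  n  39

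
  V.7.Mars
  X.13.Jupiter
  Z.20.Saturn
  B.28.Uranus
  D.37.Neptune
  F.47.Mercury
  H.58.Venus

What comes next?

For the letter, letters move forward 2 places in the alphabet, wrapping Z→A: V, X, Z, B, D, F, H → J.
Second component: differences are 6, 7, 8, … (increasing by 1 each time), so 7, 13, 20, 28, 37, 47, 58 → 70.
Planet — runs through the planets Mercury→Neptune: Mars, Jupiter, Saturn, Uranus, Neptune, Mercury, Venus → Earth.
Combining the parts gives J.70.Earth.

J.70.Earth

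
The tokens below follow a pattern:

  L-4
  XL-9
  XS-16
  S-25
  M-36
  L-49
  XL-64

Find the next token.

Size: repeats L → XL → XS → S → M, so L, XL, XS, S, M, L, XL → XS.
Second component: 4, 9, 16, 25, 36, 49, 64 → 81 (perfect squares: 2², 3², 4², …).
Putting it together: XS-81.

XS-81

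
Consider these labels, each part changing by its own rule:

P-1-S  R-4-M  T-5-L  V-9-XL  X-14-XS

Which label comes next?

Letter goes P, R, T, V, X → Z (letters move forward 2 places in the alphabet).
Second component: 1, 4, 5, 9, 14 → 23 (each term is the sum of the two before it).
Size: runs through clothing sizes XS→XL, so S, M, L, XL, XS → S.
Putting it together: Z-23-S.

Z-23-S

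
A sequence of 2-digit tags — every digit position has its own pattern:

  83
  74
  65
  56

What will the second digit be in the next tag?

7

First digit goes 8, 7, 6, 5 → 4 (−1 each step, mod 10).
Second digit: +1 each step, mod 10, so 3, 4, 5, 6 → 7.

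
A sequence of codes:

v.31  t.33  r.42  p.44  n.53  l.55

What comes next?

j.64

Letter: letters move back 2 places in the alphabet, so v, t, r, p, n, l → j.
Second component — alternating steps +2, +9, +2, +9, …: 31, 33, 42, 44, 53, 55 → 64.
Putting it together: j.64.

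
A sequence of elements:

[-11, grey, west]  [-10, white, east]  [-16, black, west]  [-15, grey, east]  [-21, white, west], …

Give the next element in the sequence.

First value goes -11, -10, -16, -15, -21 → -20 (alternating steps +1, −6, +1, −6, …).
Shade: repeats grey → white → black; grey, white, black, grey, white → black.
Direction: alternates west ↔ east, so west, east, west, east, west → east.
So the next element is [-20, black, east].

[-20, black, east]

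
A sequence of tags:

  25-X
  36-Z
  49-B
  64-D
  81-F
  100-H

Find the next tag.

121-J

First component goes 25, 36, 49, 64, 81, 100 → 121 (perfect squares: 5², 6², 7², …).
Letter: X, Z, B, D, F, H → J (letters move forward 2 places in the alphabet, wrapping Z→A).
Combining the parts gives 121-J.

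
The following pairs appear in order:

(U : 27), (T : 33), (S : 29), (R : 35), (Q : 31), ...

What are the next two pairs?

For the letter, letters move back 1 place in the alphabet: U, T, S, R, Q → P → O.
For the second coordinate, alternating steps +6, −4, +6, −4, …: 27, 33, 29, 35, 31 → 37 → 33.
Putting the parts together: (P : 37) and then (O : 33).

(P : 37), (O : 33)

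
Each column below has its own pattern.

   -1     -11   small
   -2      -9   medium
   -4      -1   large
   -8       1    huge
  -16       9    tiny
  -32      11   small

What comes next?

-64  19  medium

First component: ×2 each step, so -1, -2, -4, -8, -16, -32 → -64.
Second component: alternating steps +2, +8, +2, +8, …; -11, -9, -1, 1, 9, 11 → 19.
For the size, repeats small → medium → large → huge → tiny: small, medium, large, huge, tiny, small → medium.
Combining the parts gives -64  19  medium.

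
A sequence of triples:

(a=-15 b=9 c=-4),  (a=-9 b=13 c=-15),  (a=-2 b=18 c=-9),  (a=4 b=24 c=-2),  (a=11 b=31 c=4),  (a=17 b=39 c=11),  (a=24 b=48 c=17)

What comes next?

A — alternating steps +6, +7, +6, +7, …: -15, -9, -2, 4, 11, 17, 24 → 30.
For the b, differences are 4, 5, 6, … (increasing by 1 each time): 9, 13, 18, 24, 31, 39, 48 → 58.
For the c, always the previous value of the a: -4, -15, -9, -2, 4, 11, 17 → 24.
So the next triple is (a=30 b=58 c=24).

(a=30 b=58 c=24)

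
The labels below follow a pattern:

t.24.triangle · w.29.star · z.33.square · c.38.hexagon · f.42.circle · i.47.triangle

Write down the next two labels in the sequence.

l.51.star, o.56.square

Letter goes t, w, z, c, f, i → l → o (letters move forward 3 places in the alphabet, wrapping Z→A).
For the second component, alternating steps +5, +4, +5, +4, …: 24, 29, 33, 38, 42, 47 → 51 → 56.
Shape — repeats triangle → star → square → hexagon → circle: triangle, star, square, hexagon, circle, triangle → star → square.
Putting the parts together: l.51.star and then o.56.square.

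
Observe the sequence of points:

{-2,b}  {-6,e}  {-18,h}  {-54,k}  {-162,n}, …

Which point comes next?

First slot — ×3 each step: -2, -6, -18, -54, -162 → -486.
Letter goes b, e, h, k, n → q (letters move forward 3 places in the alphabet).
Combining the parts gives {-486,q}.

{-486,q}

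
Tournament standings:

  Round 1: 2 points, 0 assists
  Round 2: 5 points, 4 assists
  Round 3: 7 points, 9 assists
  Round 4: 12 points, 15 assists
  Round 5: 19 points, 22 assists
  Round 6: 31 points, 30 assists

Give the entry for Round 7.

50 points, 39 assists

Points: 2, 5, 7, 12, 19, 31 → 50 (each term is the sum of the two before it).
For the assists, differences are 4, 5, 6, … (increasing by 1 each time): 0, 4, 9, 15, 22, 30 → 39.
Combining the parts gives 50 points, 39 assists.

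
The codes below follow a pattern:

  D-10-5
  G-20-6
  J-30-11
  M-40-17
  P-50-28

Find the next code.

S-60-45

Letter — letters move forward 3 places in the alphabet: D, G, J, M, P → S.
Second component: +10 each step; 10, 20, 30, 40, 50 → 60.
Third component goes 5, 6, 11, 17, 28 → 45 (each term is the sum of the two before it).
So the next code is S-60-45.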